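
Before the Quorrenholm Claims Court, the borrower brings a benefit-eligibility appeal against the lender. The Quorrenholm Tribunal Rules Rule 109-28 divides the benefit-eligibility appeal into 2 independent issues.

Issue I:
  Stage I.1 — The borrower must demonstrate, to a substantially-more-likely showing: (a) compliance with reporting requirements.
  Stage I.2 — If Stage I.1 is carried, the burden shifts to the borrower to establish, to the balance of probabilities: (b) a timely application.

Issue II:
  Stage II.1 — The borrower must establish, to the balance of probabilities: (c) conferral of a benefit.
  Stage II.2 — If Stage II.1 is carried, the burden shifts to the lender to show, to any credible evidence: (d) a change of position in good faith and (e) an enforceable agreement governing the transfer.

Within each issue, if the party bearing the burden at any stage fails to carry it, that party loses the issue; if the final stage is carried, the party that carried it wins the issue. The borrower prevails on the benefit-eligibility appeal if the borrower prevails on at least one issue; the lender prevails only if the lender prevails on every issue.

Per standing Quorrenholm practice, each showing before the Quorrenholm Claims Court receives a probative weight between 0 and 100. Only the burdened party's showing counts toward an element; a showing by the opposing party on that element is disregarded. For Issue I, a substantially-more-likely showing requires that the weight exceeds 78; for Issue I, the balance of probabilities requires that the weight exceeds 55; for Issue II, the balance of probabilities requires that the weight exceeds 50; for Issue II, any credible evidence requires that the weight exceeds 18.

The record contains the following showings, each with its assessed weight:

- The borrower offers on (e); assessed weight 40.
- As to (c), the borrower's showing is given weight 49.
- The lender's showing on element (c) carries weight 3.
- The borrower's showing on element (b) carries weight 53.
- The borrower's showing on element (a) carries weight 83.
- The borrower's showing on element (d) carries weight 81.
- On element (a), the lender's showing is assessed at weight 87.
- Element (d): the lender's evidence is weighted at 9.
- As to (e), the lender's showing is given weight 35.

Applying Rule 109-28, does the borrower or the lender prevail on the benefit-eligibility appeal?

— Issue I —
Stage I.1 (borrower, a substantially-more-likely showing, weight exceeds 78): (a) 83 (lender's 87 disregarded) > 78 — meets.
  All elements met. The borrower retains the burden for Stage I.2.
Stage I.2 (borrower, the balance of probabilities, weight exceeds 55): (b) 53 ≤ 55 — fails.
  Not every element is met, so the borrower fails to carry Stage I.2.
The lender prevails on this issue.
— Issue II —
At Stage II.1 the borrower must meet the balance of probabilities (weight exceeds 50): on (c) the weight is 49 (the lender's 3 is given no effect), which does not exceed 50, so (c) does not meet the standard.
  Not every element is met, so the borrower fails to carry Stage II.1.
So the lender prevails on this issue.
Per-issue: Issue I → lender; Issue II → lender. The borrower must prevail on at least one issue; overall, the lender prevails.

lender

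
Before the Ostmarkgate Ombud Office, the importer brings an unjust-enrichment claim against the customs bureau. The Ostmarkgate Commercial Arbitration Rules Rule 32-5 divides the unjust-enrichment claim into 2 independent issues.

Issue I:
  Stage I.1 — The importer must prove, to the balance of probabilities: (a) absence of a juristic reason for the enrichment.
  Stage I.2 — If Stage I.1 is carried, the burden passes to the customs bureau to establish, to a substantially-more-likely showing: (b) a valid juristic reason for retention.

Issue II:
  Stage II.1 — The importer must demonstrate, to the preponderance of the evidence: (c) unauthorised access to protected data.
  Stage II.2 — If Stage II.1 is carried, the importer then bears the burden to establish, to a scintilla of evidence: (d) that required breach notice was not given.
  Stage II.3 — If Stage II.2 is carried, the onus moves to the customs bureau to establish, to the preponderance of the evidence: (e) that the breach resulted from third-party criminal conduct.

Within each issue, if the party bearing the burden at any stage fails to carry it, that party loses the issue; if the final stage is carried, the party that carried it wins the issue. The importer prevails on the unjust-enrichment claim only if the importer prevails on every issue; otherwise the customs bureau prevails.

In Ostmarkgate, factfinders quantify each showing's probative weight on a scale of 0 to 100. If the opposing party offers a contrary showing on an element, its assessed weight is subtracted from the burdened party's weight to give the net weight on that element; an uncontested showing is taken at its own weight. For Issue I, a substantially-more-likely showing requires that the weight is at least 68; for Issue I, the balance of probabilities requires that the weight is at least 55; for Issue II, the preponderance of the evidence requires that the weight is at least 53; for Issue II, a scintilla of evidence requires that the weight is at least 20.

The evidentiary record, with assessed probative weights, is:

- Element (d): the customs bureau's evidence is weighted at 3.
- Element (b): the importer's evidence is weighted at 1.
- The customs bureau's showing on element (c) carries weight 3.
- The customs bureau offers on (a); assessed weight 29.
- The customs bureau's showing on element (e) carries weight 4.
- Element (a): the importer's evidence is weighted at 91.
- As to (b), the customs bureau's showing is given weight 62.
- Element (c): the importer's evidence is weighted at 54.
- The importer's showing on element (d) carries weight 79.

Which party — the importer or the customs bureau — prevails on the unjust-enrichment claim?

— Issue I —
At Stage I.1 the importer must meet the balance of probabilities (weight is at least 55): on (a) the weight is 91 less the opposing 29 gives net 62, which does reach 55, so (a) meets the standard.
  Stage I.1 is satisfied; the onus moves to the customs bureau.
At Stage I.2 the customs bureau must meet a substantially-more-likely showing (weight is at least 68): on (b) the weight is 62 less the opposing 1 gives net 61, < 68, so (b) does not meet the standard.
  Stage I.2 not carried; the customs bureau fails its burden.
The analysis ends at Stage I.2; the importer prevails on this issue.
— Issue II —
At Stage II.1 the importer must meet the preponderance of the evidence (weight is at least 53): on (c) the weight is 54 less the opposing 3 gives net 51, which does not reach 53, so (c) does not meet the standard.
  Stage II.1 not carried; the importer fails its burden.
So the customs bureau prevails on this issue.
Per-issue: Issue I → importer; Issue II → customs bureau. The importer must prevail on every issue; overall, the customs bureau prevails.

customs bureau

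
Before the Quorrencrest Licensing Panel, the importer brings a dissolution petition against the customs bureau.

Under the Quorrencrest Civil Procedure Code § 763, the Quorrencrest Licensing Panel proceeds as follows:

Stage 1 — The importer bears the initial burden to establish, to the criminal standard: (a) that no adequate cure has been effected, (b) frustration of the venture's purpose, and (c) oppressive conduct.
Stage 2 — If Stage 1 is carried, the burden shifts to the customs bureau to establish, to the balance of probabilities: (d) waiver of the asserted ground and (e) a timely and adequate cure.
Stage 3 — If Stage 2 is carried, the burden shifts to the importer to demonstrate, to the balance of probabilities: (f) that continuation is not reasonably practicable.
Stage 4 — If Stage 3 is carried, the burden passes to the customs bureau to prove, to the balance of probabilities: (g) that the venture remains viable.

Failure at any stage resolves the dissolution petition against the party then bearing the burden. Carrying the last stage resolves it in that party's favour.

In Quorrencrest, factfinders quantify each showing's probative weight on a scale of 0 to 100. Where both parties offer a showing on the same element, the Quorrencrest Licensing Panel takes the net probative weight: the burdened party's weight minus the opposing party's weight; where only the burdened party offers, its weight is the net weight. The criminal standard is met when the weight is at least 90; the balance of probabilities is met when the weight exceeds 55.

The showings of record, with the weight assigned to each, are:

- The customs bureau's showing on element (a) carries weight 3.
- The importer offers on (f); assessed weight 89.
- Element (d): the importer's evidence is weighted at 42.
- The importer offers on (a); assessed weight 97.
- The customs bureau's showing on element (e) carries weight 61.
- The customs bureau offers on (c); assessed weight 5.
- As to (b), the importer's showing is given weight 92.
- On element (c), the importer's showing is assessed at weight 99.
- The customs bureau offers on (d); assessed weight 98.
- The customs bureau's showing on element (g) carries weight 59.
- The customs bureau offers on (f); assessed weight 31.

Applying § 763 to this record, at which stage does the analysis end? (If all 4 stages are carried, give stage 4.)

Stage 1 — burden on importer; standard: the criminal standard (weight is at least 90).
    (a): 97 − 3 = 94 ≥ 90 [met]
    (b): 92 ≥ 90 [met]
    (c): 99 − 5 = 94 ≥ 90 [met]
  Stage 1 carried; the burden shifts to the customs bureau.
Stage 2 — burden on customs bureau; standard: the balance of probabilities (weight exceeds 55).
    (d): 98 − 42 = 56 > 55 [met]
    (e): 61 > 55 [met]
  Stage 2 is satisfied; the onus moves to the importer.
Stage 3 — burden on importer; standard: the balance of probabilities (weight exceeds 55).
    (f): 89 − 31 = 58 > 55 [met]
  Stage 3 carried; the burden shifts to the customs bureau.
Stage 4 — burden on customs bureau; standard: the balance of probabilities (weight exceeds 55).
    (g): 59 > 55 [met]
  All elements met at the final stage.
With every stage satisfied, the customs bureau prevails.

stage 4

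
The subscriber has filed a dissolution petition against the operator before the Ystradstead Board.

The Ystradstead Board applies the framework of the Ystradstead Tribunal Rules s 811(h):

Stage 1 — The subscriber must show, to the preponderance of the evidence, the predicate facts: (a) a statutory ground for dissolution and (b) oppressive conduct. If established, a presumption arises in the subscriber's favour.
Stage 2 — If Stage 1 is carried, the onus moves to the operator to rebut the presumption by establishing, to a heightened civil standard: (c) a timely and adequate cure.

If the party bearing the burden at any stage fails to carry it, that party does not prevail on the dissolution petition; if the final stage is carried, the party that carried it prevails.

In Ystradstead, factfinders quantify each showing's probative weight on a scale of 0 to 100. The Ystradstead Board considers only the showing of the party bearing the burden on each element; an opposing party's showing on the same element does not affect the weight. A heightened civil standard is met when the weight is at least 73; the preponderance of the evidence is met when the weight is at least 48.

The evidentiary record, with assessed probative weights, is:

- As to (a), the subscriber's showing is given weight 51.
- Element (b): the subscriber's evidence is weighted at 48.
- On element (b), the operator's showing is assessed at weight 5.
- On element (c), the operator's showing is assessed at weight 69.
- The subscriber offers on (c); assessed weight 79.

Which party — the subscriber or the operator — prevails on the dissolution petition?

Stage 1 (subscriber, the preponderance of the evidence, weight is at least 48): (a) 51 ≥ 48 — meets; (b) 48 (operator's 5 disregarded) ≥ 48 — meets.
  All elements met. The burden passes to the operator.
Stage 2 (operator, a heightened civil standard, weight is at least 73): (c) 69 (subscriber's 79 disregarded) < 73 — fails.
  The operator does not carry Stage 2.
The analysis ends at Stage 2; the subscriber prevails.

subscriber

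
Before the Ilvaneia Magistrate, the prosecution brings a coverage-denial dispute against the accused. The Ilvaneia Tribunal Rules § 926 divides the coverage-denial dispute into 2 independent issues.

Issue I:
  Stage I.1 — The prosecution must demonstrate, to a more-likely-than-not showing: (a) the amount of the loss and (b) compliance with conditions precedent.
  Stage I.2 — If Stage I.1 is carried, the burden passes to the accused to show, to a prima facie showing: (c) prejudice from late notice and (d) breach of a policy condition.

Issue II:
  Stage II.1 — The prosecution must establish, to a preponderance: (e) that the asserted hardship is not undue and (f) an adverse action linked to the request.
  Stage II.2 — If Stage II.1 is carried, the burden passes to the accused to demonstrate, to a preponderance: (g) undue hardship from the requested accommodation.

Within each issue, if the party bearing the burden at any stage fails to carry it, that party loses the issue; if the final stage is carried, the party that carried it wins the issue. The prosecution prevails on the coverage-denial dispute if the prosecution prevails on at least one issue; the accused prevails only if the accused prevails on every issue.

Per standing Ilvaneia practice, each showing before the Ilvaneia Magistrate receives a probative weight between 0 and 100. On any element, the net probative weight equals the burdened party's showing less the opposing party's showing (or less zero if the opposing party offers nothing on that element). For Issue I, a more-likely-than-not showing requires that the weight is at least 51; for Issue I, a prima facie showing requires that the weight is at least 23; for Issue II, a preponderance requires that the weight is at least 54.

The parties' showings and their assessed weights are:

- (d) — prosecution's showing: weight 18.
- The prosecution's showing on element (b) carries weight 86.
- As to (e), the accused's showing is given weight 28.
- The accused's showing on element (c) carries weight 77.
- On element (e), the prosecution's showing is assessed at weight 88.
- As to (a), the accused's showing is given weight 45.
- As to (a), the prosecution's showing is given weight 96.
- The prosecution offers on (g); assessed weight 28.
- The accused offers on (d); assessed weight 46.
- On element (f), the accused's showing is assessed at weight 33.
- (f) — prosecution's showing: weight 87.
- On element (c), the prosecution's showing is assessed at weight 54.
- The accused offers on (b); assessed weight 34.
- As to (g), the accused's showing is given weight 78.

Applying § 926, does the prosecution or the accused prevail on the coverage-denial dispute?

prosecution

— Issue I —
Stage I.1 (prosecution, a more-likely-than-not showing, weight is at least 51): (a) net 96−45=51 ≥ 51 — meets; (b) net 86−34=52 ≥ 51 — meets.
  The prosecution carries Stage I.1; the accused now bears the burden.
Stage I.2 (accused, a prima facie showing, weight is at least 23): (c) net 77−54=23 ≥ 23 — meets; (d) net 46−18=28 ≥ 23 — meets.
  The accused carries the last stage.
With every stage satisfied, the accused prevails on this issue.
— Issue II —
At Stage II.1 the prosecution must meet a preponderance (weight is at least 54): on (e) the weight is 88 less the opposing 28 gives net 60, ≥ 54, so (e) meets the standard; on (f) the weight is 87 less the opposing 33 gives net 54, which does reach 54, so (f) meets the standard.
  The prosecution carries Stage II.1; the accused now bears the burden.
At Stage II.2 the accused must meet a preponderance (weight is at least 54): on (g) the weight is 78 less the opposing 28 gives net 50, which does not reach 54, so (g) does not meet the standard.
  Stage II.2 not carried; the accused fails its burden.
So the prosecution prevails on this issue.
Per-issue: Issue I → accused; Issue II → prosecution. The prosecution must prevail on at least one issue; overall, the prosecution prevails.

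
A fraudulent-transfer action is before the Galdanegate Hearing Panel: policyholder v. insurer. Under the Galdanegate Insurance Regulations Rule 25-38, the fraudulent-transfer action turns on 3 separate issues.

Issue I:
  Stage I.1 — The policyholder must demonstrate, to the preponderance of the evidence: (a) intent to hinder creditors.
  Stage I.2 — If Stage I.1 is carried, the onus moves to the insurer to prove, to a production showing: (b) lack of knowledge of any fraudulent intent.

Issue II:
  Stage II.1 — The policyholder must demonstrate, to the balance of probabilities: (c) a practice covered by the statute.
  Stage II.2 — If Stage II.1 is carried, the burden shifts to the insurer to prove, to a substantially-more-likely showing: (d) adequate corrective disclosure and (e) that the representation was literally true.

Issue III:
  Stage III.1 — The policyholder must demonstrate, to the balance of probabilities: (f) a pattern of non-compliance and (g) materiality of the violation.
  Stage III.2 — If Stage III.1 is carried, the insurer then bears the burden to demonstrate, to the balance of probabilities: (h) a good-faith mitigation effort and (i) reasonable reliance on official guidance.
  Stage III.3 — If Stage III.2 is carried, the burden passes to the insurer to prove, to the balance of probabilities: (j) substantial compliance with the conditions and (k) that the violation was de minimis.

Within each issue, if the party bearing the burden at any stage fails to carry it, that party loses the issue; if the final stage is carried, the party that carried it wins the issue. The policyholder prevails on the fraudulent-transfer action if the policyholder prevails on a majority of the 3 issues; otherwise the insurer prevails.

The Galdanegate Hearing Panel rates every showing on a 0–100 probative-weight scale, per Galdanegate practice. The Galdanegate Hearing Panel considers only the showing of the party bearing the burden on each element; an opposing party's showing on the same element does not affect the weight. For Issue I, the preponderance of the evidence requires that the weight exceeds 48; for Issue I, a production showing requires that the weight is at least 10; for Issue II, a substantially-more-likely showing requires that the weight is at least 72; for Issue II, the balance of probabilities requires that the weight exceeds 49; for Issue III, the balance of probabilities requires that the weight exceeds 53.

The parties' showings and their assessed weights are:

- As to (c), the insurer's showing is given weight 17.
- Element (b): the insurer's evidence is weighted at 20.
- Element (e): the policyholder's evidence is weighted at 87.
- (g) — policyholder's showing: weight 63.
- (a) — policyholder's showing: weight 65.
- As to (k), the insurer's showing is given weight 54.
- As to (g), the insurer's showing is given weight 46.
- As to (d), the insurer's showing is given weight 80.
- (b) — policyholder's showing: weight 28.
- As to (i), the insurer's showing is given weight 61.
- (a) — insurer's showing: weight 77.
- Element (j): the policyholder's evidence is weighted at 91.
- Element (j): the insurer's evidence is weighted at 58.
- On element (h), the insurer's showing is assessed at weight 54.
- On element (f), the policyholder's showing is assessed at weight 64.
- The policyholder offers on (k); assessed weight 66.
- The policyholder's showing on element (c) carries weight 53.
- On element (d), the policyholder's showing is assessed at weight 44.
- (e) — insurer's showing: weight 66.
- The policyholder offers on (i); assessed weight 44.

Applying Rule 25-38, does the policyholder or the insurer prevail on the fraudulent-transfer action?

— Issue I —
At Stage I.1 the policyholder must meet the preponderance of the evidence (weight exceeds 48): on (a) the weight is 65 (the insurer's 77 is given no effect), which does exceed 48, so (a) meets the standard.
  All elements met. The burden passes to the insurer.
At Stage I.2 the insurer must meet a production showing (weight is at least 10): on (b) the weight is 20 (the policyholder's 28 is given no effect), ≥ 10, so (b) meets the standard.
  The insurer carries the last stage.
All stages carried — the insurer prevails on this issue.
— Issue II —
Stage II.1 (policyholder, the balance of probabilities, weight exceeds 49): (c) 53 (insurer's 17 disregarded) > 49 — meets.
  Stage II.1 is satisfied; the onus moves to the insurer.
Stage II.2 (insurer, a substantially-more-likely showing, weight is at least 72): (d) 80 (policyholder's 44 disregarded) ≥ 72 — meets; (e) 66 (policyholder's 87 disregarded) < 72 — fails.
  The insurer does not carry Stage II.2.
The analysis ends at Stage II.2; the policyholder prevails on this issue.
— Issue III —
At Stage III.1 the policyholder must meet the balance of probabilities (weight exceeds 53): on (f) the weight is 64, > 53, so (f) meets the standard; on (g) the weight is 63 (the insurer's 46 is given no effect), > 53, so (g) meets the standard.
  Stage III.1 carried; the burden shifts to the insurer.
At Stage III.2 the insurer must meet the balance of probabilities (weight exceeds 53): on (h) the weight is 54, which does exceed 53, so (h) meets the standard; on (i) the weight is 61 (the policyholder's 44 is given no effect), > 53, so (i) meets the standard.
  All elements met. The insurer retains the burden for Stage III.3.
At Stage III.3 the insurer must meet the balance of probabilities (weight exceeds 53): on (j) the weight is 58 (the policyholder's 91 is given no effect), > 53, so (j) meets the standard; on (k) the weight is 54 (the policyholder's 66 is given no effect), > 53, so (k) meets the standard.
  Stage III.3 carried; the final stage is satisfied.
With every stage satisfied, the insurer prevails on this issue.
Per-issue: Issue I → insurer; Issue II → policyholder; Issue III → insurer. The policyholder must prevail on a majority of issues; overall, the insurer prevails.

insurer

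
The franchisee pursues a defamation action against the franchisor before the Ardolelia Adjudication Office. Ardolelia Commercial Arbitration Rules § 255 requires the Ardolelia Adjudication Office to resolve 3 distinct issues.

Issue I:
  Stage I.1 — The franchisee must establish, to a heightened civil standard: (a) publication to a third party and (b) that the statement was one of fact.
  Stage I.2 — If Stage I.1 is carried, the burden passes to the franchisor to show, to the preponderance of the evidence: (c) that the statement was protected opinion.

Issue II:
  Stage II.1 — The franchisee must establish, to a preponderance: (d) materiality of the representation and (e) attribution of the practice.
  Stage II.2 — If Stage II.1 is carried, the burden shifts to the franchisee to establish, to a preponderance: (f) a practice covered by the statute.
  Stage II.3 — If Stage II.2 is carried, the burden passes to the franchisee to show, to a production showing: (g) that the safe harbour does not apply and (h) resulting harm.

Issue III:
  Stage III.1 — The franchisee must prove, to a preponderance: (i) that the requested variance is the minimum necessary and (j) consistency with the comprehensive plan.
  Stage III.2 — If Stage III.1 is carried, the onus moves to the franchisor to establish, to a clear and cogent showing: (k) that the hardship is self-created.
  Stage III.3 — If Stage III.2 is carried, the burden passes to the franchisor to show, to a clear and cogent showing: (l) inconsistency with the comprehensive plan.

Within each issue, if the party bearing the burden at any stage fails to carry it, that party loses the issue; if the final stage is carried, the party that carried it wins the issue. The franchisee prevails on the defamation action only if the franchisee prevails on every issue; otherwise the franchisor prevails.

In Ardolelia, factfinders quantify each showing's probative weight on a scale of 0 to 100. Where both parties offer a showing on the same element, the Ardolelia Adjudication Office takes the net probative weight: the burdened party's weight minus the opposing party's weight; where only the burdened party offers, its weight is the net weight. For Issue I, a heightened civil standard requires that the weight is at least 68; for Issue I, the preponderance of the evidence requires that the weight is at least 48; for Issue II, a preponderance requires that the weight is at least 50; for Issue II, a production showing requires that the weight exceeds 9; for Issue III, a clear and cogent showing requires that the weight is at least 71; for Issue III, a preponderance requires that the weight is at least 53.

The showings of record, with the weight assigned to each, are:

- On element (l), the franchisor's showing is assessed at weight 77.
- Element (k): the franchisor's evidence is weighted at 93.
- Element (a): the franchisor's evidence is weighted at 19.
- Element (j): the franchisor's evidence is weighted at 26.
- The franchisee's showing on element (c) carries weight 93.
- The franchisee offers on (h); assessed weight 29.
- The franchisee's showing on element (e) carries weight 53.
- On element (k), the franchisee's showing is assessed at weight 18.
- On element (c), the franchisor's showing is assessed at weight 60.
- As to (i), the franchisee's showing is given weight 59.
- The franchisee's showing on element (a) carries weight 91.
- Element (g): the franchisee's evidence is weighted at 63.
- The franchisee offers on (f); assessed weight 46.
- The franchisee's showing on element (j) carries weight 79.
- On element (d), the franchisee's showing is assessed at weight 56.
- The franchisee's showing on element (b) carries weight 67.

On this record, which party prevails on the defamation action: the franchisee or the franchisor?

— Issue I —
At Stage I.1 the franchisee must meet a heightened civil standard (weight is at least 68): on (a) the weight is 91 less the opposing 19 gives net 72, ≥ 68, so (a) meets the standard; on (b) the weight is 67, which does not reach 68, so (b) does not meet the standard.
  The franchisee does not carry Stage I.1.
The franchisor prevails on this issue.
— Issue II —
Stage II.1 (franchisee, a preponderance, weight is at least 50): (d) 56 ≥ 50 — meets; (e) 53 ≥ 50 — meets.
  All elements met. The franchisee retains the burden for Stage II.2.
Stage II.2 (franchisee, a preponderance, weight is at least 50): (f) 46 < 50 — fails.
  Stage II.2 not carried; the franchisee fails its burden.
The analysis ends at Stage II.2; the franchisor prevails on this issue.
— Issue III —
At Stage III.1 the franchisee must meet a preponderance (weight is at least 53): on (i) the weight is 59, which does reach 53, so (i) meets the standard; on (j) the weight is 79 less the opposing 26 gives net 53, ≥ 53, so (j) meets the standard.
  All elements met. The burden passes to the franchisor.
At Stage III.2 the franchisor must meet a clear and cogent showing (weight is at least 71): on (k) the weight is 93 less the opposing 18 gives net 75, which does reach 71, so (k) meets the standard.
  All elements met. The franchisor retains the burden for Stage III.3.
At Stage III.3 the franchisor must meet a clear and cogent showing (weight is at least 71): on (l) the weight is 77, ≥ 71, so (l) meets the standard.
  Stage III.3 carried; the final stage is satisfied.
All stages carried — the franchisor prevails on this issue.
Per-issue: Issue I → franchisor; Issue II → franchisor; Issue III → franchisor. The franchisee must prevail on every issue; overall, the franchisor prevails.

franchisor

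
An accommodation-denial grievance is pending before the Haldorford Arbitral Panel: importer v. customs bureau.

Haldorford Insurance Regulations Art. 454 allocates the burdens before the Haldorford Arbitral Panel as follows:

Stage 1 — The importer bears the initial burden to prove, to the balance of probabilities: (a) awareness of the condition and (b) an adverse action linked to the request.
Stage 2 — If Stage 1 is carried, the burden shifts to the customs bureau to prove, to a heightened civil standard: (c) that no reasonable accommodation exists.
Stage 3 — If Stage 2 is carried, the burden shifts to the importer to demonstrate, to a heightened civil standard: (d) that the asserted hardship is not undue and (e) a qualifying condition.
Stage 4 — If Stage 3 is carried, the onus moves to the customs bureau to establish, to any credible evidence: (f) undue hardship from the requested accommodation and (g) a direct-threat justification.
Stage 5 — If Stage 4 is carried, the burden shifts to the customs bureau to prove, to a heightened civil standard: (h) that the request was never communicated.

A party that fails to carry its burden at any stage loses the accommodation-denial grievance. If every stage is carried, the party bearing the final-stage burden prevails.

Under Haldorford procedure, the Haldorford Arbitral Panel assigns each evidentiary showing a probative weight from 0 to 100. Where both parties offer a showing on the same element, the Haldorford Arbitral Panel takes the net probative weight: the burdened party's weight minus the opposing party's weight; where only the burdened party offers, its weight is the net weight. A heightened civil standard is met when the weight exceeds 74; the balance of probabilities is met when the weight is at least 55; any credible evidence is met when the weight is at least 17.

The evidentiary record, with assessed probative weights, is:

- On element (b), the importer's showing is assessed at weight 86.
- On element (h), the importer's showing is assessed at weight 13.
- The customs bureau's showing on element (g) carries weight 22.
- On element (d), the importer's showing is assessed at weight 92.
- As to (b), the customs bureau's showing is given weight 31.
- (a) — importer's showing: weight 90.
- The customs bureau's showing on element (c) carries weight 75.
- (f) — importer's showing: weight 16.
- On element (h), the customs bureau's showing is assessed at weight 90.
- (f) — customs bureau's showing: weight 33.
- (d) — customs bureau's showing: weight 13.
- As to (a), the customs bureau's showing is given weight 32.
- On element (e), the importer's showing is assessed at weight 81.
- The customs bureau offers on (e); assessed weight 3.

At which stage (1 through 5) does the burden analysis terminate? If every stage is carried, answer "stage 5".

Stage 1 — burden on importer; standard: the balance of probabilities (weight is at least 55).
    (a): 90 − 32 = 58 ≥ 55 [met]
    (b): 86 − 31 = 55 ≥ 55 [met]
  Stage 1 carried; the burden shifts to the customs bureau.
Stage 2 — burden on customs bureau; standard: a heightened civil standard (weight exceeds 74).
    (c): 75 > 74 [met]
  All elements met. The burden passes to the importer.
Stage 3 — burden on importer; standard: a heightened civil standard (weight exceeds 74).
    (d): 92 − 13 = 79 > 74 [met]
    (e): 81 − 3 = 78 > 74 [met]
  Stage 3 carried; the burden shifts to the customs bureau.
Stage 4 — burden on customs bureau; standard: any credible evidence (weight is at least 17).
    (f): 33 − 16 = 17 ≥ 17 [met]
    (g): 22 ≥ 17 [met]
  Stage 4 is satisfied; the customs bureau continues to bear the burden.
Stage 5 — burden on customs bureau; standard: a heightened civil standard (weight exceeds 74).
    (h): 90 − 13 = 77 > 74 [met]
  The customs bureau carries the last stage.
With every stage satisfied, the customs bureau prevails.

stage 5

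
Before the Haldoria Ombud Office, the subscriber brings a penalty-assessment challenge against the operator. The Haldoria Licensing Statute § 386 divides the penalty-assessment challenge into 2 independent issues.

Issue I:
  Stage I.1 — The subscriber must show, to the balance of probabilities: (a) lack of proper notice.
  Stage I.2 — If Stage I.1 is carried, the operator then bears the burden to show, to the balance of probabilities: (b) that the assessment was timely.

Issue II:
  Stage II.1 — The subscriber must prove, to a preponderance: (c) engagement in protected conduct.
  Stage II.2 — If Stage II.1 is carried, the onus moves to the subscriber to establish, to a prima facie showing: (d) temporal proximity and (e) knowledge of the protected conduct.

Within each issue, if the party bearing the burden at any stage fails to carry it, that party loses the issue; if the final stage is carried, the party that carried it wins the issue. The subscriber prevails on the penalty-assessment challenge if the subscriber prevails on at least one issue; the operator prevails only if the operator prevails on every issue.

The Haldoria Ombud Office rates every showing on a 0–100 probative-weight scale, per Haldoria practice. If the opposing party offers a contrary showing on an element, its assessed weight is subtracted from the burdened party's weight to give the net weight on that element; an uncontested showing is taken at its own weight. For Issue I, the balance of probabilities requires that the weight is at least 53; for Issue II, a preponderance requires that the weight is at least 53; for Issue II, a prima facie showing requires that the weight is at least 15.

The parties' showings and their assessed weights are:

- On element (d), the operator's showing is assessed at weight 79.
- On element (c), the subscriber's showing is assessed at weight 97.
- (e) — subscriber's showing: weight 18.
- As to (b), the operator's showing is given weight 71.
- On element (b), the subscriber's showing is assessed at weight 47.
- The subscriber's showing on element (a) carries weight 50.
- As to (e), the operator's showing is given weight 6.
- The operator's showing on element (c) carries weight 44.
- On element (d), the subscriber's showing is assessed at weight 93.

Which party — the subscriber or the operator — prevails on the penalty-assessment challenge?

— Issue I —
Stage I.1 — burden on subscriber; standard: the balance of probabilities (weight is at least 53).
    (a): 50 < 53 [not met]
  Not every element is met, so the subscriber fails to carry Stage I.1.
The analysis ends at Stage I.1; the operator prevails on this issue.
— Issue II —
At Stage II.1 the subscriber must meet a preponderance (weight is at least 53): on (c) the weight is 97 less the opposing 44 gives net 53, which does reach 53, so (c) meets the standard.
  Stage II.1 carried; the burden remains with the subscriber.
At Stage II.2 the subscriber must meet a prima facie showing (weight is at least 15): on (d) the weight is 93 less the opposing 79 gives net 14, < 15, so (d) does not meet the standard; on (e) the weight is 18 less the opposing 6 gives net 12, which does not reach 15, so (e) does not meet the standard.
  Stage II.2 not carried; the subscriber fails its burden.
The operator prevails on this issue.
Per-issue: Issue I → operator; Issue II → operator. The subscriber must prevail on at least one issue; overall, the operator prevails.

operator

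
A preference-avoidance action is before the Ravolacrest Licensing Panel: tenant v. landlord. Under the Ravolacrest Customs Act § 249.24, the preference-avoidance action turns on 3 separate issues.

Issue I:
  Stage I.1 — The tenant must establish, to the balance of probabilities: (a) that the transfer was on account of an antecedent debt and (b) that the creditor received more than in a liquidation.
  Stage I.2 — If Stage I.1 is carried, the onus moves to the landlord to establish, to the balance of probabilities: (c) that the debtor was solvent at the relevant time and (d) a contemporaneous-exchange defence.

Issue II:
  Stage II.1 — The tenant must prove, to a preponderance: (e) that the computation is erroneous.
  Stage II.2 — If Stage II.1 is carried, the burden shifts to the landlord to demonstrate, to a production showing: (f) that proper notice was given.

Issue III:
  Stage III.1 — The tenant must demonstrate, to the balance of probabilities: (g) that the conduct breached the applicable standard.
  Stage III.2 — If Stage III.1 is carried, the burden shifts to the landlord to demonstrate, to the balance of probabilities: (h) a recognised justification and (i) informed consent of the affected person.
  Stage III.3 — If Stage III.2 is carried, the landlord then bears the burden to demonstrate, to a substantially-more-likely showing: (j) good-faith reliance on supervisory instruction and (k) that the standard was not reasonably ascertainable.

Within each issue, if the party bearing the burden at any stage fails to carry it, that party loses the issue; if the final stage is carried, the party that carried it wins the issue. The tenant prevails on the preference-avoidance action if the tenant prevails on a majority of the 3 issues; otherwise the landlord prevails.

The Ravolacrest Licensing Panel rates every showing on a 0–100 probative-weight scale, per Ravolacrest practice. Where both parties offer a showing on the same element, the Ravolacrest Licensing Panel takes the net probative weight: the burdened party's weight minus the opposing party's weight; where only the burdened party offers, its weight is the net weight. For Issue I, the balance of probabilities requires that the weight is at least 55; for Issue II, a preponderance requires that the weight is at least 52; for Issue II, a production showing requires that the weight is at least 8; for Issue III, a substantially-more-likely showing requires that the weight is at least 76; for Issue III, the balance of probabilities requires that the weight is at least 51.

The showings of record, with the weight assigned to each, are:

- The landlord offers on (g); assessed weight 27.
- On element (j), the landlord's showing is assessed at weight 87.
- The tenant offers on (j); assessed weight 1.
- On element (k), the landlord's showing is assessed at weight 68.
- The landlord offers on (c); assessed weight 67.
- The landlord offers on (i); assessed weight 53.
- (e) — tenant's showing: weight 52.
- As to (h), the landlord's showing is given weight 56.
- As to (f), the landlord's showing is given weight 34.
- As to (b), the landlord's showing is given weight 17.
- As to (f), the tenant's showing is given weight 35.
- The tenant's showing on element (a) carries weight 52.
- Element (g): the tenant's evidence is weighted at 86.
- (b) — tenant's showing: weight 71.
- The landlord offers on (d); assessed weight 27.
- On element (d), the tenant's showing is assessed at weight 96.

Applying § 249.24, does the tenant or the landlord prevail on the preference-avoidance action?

— Issue I —
Stage I.1 (tenant, the balance of probabilities, weight is at least 55): (a) 52 < 55 — fails; (b) net 71−17=54 < 55 — fails.
  Stage I.1 not carried; the tenant fails its burden.
The analysis ends at Stage I.1; the landlord prevails on this issue.
— Issue II —
Stage II.1 — burden on tenant; standard: a preponderance (weight is at least 52).
    (e): 52 ≥ 52 [met]
  The tenant carries Stage II.1; the landlord now bears the burden.
Stage II.2 — burden on landlord; standard: a production showing (weight is at least 8).
    (f): 34 − 35 = -1 < 8 [not met]
  The landlord does not carry Stage II.2.
The tenant prevails on this issue.
— Issue III —
Stage III.1 (tenant, the balance of probabilities, weight is at least 51): (g) net 86−27=59 ≥ 51 — meets.
  Stage III.1 is satisfied; the onus moves to the landlord.
Stage III.2 (landlord, the balance of probabilities, weight is at least 51): (h) 56 ≥ 51 — meets; (i) 53 ≥ 51 — meets.
  Stage III.2 is satisfied; the landlord continues to bear the burden.
Stage III.3 (landlord, a substantially-more-likely showing, weight is at least 76): (j) net 87−1=86 ≥ 76 — meets; (k) 68 < 76 — fails.
  The landlord does not carry Stage III.3.
So the tenant prevails on this issue.
Per-issue: Issue I → landlord; Issue II → tenant; Issue III → tenant. The tenant must prevail on a majority of issues; overall, the tenant prevails.

tenant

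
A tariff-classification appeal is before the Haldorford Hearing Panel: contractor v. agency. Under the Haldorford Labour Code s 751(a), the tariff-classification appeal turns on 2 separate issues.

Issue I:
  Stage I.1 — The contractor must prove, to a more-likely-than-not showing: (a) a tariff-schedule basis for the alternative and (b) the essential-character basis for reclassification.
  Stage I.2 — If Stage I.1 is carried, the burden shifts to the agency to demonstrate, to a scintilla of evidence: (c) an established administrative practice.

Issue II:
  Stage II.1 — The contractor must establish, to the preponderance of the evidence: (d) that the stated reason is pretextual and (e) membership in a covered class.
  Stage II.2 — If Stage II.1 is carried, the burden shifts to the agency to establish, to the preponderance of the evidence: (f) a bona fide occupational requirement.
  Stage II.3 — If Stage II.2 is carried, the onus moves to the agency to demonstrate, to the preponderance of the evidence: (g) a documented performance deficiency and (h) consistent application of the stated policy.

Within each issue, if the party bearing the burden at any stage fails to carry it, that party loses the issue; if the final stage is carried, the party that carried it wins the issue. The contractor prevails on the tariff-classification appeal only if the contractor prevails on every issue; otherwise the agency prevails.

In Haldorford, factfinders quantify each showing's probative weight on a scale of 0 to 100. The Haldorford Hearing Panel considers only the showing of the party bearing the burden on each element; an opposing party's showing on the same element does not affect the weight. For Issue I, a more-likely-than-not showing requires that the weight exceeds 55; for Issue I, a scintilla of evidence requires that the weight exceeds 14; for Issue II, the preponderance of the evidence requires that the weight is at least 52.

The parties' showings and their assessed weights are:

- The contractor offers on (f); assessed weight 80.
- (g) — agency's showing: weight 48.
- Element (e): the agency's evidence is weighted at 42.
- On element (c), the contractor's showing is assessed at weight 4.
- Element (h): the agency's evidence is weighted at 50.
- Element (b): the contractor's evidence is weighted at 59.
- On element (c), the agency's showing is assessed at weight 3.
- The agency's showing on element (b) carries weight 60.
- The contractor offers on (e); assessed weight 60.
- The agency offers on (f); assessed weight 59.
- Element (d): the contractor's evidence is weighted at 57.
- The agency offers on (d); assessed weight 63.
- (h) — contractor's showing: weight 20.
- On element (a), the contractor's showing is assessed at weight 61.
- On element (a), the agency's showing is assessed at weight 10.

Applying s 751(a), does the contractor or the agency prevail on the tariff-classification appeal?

— Issue I —
At Stage I.1 the contractor must meet a more-likely-than-not showing (weight exceeds 55): on (a) the weight is 61 (the agency's 10 is given no effect), > 55, so (a) meets the standard; on (b) the weight is 59 (the agency's 60 is given no effect), which does exceed 55, so (b) meets the standard.
  Stage I.1 carried; the burden shifts to the agency.
At Stage I.2 the agency must meet a scintilla of evidence (weight exceeds 14): on (c) the weight is 3 (the contractor's 4 is given no effect), ≤ 14, so (c) does not meet the standard.
  Stage I.2 not carried; the agency fails its burden.
The contractor prevails on this issue.
— Issue II —
Stage II.1 — burden on contractor; standard: the preponderance of the evidence (weight is at least 52).
    (d): 57 (agency's 63 disregarded) ≥ 52 [met]
    (e): 60 (agency's 42 disregarded) ≥ 52 [met]
  Stage II.1 carried; the burden shifts to the agency.
Stage II.2 — burden on agency; standard: the preponderance of the evidence (weight is at least 52).
    (f): 59 (contractor's 80 disregarded) ≥ 52 [met]
  All elements met. The agency retains the burden for Stage II.3.
Stage II.3 — burden on agency; standard: the preponderance of the evidence (weight is at least 52).
    (g): 48 < 52 [not met]
    (h): 50 (contractor's 20 disregarded) < 52 [not met]
  Stage II.3 not carried; the agency fails its burden.
The contractor prevails on this issue.
Per-issue: Issue I → contractor; Issue II → contractor. The contractor must prevail on every issue; overall, the contractor prevails.

contractor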